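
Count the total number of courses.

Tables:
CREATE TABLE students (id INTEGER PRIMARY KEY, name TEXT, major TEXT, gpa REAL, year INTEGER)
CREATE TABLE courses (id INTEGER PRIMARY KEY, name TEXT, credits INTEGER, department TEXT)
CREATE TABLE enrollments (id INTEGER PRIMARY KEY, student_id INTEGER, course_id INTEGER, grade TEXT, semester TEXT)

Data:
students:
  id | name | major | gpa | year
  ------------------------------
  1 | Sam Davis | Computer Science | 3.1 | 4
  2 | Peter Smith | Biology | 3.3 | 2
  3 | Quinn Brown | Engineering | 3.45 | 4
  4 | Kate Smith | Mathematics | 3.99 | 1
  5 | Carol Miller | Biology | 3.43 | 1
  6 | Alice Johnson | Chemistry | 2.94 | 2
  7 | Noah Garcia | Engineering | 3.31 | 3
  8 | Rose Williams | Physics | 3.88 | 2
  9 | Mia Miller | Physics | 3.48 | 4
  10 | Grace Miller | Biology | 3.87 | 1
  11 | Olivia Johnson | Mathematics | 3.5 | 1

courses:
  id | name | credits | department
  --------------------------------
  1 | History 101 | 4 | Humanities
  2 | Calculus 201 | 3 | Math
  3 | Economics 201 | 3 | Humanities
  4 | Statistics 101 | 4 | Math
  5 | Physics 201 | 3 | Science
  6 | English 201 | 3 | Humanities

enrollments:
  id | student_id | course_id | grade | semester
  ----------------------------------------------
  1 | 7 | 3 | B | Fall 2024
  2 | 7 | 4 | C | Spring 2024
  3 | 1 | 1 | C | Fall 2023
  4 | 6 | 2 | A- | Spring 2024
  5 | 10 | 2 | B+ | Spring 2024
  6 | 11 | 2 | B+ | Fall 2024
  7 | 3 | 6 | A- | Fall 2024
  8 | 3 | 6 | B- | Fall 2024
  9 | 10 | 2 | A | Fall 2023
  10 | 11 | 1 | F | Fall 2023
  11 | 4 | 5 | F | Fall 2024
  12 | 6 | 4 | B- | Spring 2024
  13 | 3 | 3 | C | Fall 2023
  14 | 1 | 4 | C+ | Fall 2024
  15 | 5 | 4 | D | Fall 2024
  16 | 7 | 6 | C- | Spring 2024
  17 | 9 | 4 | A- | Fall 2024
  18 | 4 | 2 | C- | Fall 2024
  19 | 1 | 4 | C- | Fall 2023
SELECT COUNT(*) FROM courses

Execution result:
6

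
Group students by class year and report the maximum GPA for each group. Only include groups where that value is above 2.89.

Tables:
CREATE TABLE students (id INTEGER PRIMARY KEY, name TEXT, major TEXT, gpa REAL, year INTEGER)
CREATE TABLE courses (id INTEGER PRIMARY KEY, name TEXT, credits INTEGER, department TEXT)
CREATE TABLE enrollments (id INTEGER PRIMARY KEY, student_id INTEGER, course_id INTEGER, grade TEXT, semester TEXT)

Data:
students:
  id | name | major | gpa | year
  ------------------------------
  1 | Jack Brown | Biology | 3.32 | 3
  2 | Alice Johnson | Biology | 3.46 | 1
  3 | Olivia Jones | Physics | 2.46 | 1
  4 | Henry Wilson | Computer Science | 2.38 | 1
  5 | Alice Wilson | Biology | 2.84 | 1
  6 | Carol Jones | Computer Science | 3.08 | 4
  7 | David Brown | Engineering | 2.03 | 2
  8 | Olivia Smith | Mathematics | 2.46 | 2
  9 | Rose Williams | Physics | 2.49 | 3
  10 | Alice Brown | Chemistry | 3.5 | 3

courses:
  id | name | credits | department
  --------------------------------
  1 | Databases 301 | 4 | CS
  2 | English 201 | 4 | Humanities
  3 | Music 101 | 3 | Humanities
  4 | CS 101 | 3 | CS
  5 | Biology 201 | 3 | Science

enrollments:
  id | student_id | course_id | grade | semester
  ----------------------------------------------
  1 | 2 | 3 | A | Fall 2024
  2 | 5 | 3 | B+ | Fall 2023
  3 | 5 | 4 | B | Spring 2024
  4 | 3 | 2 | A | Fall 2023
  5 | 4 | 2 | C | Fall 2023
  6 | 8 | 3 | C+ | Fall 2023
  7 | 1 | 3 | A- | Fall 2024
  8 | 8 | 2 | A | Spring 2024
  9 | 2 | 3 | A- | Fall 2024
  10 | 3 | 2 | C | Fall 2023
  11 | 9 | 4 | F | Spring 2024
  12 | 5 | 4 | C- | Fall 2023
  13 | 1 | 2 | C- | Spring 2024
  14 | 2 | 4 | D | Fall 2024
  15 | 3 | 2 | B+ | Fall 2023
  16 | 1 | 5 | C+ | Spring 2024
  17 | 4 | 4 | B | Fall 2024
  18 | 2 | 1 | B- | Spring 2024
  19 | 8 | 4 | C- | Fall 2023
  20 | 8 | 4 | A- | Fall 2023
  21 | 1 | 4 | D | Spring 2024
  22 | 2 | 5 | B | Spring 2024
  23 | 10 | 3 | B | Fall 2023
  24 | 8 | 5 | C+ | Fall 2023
SELECT year, MAX(gpa) AS max_gpa FROM students GROUP BY year HAVING MAX(gpa) > 2.89

Execution result:
year | max_gpa
1 | 3.46
3 | 3.50
4 | 3.08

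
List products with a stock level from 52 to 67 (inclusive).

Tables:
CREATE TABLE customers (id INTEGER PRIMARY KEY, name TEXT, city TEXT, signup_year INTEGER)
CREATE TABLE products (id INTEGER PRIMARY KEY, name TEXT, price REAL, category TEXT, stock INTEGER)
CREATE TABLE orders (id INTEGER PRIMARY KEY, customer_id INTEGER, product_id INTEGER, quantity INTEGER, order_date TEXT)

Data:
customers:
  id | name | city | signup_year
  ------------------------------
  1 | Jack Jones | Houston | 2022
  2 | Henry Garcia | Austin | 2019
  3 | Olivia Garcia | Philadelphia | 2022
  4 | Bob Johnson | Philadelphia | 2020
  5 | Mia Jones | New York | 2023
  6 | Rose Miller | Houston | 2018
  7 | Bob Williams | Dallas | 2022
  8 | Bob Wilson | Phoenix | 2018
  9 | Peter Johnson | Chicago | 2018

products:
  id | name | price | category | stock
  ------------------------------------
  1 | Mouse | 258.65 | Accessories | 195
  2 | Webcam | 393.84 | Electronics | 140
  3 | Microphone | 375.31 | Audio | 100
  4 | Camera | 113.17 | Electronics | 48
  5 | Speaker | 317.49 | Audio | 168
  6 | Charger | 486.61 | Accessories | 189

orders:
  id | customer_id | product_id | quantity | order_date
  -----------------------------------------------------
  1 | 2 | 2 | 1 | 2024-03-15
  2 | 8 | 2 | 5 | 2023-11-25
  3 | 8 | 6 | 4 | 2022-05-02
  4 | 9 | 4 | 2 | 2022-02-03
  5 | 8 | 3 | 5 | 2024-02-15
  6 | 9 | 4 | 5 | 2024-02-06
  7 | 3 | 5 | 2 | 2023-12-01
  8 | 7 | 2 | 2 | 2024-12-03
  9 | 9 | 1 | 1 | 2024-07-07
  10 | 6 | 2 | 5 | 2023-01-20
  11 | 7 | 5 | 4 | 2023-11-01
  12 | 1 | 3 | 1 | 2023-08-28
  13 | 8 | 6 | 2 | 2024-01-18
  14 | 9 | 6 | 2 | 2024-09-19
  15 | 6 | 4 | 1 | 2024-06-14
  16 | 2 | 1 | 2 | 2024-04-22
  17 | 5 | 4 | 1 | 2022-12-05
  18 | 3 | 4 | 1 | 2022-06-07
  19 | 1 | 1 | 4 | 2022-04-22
SELECT name, stock FROM products WHERE stock BETWEEN 52 AND 67

Execution result:
(no rows)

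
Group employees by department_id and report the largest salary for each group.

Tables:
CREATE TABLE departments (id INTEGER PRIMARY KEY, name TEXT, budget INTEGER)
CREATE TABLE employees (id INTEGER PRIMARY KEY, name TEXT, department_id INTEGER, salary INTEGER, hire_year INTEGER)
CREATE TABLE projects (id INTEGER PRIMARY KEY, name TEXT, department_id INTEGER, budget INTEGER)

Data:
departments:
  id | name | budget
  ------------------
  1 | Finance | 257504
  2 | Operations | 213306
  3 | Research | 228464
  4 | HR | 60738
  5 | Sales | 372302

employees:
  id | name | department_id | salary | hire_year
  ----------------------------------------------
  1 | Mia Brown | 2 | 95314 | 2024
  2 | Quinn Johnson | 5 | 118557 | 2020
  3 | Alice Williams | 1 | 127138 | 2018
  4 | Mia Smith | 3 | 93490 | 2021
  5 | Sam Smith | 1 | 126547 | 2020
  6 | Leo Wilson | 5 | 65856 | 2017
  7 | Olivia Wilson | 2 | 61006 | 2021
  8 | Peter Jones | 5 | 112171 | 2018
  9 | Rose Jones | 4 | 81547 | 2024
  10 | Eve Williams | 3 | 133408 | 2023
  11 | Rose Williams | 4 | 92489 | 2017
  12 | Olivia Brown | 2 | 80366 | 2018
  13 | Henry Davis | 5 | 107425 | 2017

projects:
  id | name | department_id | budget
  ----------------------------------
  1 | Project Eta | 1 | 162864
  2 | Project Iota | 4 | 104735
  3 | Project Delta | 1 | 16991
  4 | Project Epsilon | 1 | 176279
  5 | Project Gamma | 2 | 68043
SELECT department_id, MAX(salary) AS max_salary FROM employees GROUP BY department_id

Execution result:
department_id | max_salary
1 | 127138
2 | 95314
3 | 133408
4 | 92489
5 | 118557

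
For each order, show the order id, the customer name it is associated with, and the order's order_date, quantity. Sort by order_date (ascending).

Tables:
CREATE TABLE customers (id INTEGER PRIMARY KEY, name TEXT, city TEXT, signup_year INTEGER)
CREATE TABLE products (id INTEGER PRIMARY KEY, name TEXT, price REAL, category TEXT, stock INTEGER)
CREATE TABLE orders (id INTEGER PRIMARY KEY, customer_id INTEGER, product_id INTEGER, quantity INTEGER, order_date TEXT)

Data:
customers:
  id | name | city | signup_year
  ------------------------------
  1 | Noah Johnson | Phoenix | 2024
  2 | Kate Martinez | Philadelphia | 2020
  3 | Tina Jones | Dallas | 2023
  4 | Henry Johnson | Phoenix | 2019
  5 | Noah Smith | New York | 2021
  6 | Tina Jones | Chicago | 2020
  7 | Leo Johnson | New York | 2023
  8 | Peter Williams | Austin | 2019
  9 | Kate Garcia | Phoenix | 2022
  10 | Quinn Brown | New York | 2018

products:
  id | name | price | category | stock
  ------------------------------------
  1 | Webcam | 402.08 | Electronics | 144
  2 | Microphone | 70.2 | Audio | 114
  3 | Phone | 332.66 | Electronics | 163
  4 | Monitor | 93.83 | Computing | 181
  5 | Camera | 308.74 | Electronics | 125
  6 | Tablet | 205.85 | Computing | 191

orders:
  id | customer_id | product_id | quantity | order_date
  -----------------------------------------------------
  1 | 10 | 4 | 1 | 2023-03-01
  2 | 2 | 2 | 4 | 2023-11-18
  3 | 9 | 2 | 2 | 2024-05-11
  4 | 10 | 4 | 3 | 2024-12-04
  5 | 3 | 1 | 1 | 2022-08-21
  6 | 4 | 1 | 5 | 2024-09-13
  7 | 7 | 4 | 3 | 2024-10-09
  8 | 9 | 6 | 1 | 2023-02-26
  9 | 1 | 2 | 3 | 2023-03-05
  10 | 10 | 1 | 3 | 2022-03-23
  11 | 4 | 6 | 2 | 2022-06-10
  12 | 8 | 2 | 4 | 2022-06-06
SELECT c.id, p.name AS customer, c.order_date, c.quantity FROM orders c JOIN customers p ON c.customer_id = p.id ORDER BY c.order_date ASC

Execution result:
id | customer | order_date | quantity
10 | Quinn Brown | 2022-03-23 | 3
12 | Peter Williams | 2022-06-06 | 4
11 | Henry Johnson | 2022-06-10 | 2
5 | Tina Jones | 2022-08-21 | 1
8 | Kate Garcia | 2023-02-26 | 1
1 | Quinn Brown | 2023-03-01 | 1
9 | Noah Johnson | 2023-03-05 | 3
2 | Kate Martinez | 2023-11-18 | 4
3 | Kate Garcia | 2024-05-11 | 2
6 | Henry Johnson | 2024-09-13 | 5
7 | Leo Johnson | 2024-10-09 | 3
4 | Quinn Brown | 2024-12-04 | 3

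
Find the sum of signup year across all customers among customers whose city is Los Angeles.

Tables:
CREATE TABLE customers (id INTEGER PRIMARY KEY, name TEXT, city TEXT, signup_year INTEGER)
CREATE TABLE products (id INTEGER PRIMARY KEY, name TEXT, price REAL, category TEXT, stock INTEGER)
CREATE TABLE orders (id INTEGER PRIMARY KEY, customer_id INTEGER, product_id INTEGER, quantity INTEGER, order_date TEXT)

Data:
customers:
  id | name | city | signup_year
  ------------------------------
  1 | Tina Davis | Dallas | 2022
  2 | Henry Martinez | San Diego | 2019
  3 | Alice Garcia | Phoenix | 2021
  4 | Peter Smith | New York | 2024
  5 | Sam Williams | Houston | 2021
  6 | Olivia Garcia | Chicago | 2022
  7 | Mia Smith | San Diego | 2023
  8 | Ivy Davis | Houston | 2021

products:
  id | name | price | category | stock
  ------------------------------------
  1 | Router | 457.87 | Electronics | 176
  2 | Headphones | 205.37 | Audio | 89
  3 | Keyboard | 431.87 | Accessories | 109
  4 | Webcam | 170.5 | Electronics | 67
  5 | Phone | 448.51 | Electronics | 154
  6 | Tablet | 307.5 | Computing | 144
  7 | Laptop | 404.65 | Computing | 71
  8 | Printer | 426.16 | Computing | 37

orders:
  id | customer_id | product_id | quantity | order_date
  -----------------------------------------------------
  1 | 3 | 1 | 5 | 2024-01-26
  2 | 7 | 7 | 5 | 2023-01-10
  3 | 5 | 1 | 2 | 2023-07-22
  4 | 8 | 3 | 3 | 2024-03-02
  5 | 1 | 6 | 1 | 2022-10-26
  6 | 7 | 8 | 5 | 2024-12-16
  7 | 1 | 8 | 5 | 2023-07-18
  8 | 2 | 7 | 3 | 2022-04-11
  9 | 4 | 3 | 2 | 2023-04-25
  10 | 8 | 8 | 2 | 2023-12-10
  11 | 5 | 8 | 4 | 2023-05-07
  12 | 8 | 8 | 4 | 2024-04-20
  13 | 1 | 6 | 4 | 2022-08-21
SELECT SUM(signup_year) FROM customers WHERE city = 'Los Angeles'

Execution result:
NULL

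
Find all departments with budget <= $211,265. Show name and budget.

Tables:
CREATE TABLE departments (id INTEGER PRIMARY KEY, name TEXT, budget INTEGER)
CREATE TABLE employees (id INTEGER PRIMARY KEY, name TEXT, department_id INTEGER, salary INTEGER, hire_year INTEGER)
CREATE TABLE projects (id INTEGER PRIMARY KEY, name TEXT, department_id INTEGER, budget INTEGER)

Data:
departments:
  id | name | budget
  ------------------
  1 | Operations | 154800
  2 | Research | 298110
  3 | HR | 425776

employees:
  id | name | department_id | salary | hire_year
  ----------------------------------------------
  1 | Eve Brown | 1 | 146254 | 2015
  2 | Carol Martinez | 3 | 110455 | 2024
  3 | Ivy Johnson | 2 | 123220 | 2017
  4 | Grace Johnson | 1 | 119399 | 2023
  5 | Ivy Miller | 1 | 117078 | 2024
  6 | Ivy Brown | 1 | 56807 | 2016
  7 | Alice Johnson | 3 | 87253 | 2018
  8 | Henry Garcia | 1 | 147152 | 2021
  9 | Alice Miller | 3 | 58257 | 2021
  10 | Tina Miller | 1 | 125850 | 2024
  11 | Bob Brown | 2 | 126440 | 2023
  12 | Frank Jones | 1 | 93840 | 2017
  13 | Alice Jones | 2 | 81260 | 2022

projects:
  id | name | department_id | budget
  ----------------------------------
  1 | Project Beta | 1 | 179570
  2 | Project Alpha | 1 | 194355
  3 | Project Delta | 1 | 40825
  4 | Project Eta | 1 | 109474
SELECT name, budget FROM departments WHERE budget <= 211265

Execution result:
name | budget
Operations | 154800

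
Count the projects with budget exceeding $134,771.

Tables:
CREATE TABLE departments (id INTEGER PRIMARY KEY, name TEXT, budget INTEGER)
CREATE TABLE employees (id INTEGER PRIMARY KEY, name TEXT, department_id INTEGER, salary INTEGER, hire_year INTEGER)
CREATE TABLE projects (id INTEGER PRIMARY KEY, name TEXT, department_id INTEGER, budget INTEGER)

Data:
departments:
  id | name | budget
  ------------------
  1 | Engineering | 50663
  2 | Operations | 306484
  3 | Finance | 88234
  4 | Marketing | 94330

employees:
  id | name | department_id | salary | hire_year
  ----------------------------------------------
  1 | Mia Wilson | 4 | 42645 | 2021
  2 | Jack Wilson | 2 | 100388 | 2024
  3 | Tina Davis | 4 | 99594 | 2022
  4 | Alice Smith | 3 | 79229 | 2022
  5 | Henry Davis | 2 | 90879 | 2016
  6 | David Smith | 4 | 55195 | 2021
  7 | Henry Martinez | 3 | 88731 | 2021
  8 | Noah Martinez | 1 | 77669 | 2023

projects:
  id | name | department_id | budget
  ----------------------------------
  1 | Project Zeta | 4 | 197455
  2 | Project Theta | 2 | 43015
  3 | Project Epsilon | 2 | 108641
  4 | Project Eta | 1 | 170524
SELECT COUNT(*) FROM projects WHERE budget > 134771

Execution result:
2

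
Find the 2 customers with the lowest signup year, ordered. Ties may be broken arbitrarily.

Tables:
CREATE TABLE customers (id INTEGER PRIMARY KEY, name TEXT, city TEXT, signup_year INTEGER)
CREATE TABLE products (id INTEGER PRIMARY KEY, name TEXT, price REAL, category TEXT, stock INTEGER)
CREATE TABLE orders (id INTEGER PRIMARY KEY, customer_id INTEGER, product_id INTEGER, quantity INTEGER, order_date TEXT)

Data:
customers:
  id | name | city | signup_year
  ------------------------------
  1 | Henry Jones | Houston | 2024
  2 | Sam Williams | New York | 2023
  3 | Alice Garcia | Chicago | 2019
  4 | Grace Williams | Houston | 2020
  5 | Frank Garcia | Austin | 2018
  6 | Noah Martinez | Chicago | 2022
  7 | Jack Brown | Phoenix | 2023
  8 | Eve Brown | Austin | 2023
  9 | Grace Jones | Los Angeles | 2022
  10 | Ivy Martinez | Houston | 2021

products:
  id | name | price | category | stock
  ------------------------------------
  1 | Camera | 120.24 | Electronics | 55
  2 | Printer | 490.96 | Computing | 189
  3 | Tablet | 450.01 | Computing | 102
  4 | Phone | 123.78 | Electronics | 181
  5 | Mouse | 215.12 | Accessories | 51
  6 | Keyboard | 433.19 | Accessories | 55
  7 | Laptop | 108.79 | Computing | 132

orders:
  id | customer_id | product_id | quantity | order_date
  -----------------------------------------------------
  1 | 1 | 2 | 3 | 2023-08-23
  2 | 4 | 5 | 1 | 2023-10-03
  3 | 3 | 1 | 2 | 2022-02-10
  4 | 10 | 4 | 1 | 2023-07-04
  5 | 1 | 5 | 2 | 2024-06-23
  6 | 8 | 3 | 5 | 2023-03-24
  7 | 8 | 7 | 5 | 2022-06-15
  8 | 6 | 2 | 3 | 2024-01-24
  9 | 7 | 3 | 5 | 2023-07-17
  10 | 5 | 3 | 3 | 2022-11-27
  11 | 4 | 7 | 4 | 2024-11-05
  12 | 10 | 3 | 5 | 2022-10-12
SELECT name, signup_year FROM customers ORDER BY signup_year ASC LIMIT 2

Execution result:
name | signup_year
Frank Garcia | 2018
Alice Garcia | 2019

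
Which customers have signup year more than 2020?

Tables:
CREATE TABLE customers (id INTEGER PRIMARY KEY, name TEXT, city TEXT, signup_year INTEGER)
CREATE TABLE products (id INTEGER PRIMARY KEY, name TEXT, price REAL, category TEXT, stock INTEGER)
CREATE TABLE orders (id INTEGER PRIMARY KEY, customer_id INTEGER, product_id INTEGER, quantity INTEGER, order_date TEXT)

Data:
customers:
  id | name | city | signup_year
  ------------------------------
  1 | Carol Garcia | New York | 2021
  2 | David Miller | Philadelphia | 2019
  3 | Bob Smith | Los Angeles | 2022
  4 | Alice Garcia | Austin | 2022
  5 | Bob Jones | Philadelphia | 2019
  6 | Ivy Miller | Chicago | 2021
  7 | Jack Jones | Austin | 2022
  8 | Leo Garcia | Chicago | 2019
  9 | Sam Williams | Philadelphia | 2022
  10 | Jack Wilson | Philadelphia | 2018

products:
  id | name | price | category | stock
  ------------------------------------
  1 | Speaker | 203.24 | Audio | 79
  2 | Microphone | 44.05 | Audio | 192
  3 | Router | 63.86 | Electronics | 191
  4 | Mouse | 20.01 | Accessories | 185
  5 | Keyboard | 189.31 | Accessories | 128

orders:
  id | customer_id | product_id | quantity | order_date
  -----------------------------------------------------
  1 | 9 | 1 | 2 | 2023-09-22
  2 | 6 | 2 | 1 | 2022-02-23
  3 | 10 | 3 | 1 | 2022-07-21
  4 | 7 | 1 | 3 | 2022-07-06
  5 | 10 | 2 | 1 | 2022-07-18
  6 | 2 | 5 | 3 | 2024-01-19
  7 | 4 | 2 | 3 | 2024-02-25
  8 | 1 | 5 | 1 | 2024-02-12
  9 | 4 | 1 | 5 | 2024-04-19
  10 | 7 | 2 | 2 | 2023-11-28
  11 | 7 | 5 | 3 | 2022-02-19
SELECT name, signup_year FROM customers WHERE signup_year > 2020

Execution result:
name | signup_year
Carol Garcia | 2021
Bob Smith | 2022
Alice Garcia | 2022
Ivy Miller | 2021
Jack Jones | 2022
Sam Williams | 2022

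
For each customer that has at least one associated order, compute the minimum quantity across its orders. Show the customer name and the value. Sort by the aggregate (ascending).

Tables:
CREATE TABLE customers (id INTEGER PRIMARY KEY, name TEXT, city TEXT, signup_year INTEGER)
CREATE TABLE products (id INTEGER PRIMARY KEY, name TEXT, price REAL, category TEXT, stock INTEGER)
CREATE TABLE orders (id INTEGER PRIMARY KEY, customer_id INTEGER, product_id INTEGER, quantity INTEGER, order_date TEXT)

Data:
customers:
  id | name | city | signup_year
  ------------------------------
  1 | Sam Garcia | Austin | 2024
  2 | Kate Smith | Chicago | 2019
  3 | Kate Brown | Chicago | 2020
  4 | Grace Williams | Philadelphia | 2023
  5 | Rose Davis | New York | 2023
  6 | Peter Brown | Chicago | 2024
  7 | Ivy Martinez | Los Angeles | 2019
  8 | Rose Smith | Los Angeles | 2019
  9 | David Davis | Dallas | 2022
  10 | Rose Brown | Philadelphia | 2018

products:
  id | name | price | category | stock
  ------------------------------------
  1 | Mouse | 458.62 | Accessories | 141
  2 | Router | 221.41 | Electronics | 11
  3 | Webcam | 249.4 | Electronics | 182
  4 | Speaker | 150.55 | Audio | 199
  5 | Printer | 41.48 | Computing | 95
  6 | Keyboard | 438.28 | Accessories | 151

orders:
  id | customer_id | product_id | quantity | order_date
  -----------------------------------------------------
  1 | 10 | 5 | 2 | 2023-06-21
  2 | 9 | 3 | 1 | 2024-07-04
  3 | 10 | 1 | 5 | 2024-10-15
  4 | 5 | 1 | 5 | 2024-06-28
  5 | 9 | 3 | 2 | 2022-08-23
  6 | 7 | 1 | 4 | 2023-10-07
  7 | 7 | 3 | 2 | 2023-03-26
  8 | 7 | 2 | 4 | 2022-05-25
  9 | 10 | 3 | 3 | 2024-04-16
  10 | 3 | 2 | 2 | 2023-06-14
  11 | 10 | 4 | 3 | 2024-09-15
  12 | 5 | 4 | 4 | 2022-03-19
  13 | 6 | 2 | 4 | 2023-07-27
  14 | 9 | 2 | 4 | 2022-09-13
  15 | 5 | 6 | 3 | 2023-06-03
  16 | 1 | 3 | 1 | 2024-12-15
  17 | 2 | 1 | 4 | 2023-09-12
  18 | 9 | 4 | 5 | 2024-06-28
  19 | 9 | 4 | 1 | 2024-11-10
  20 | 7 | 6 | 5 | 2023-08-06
SELECT p.name, MIN(c.quantity) AS min_quantity FROM orders c JOIN customers p ON c.customer_id = p.id GROUP BY p.id, p.name ORDER BY min_quantity ASC

Execution result:
name | min_quantity
Sam Garcia | 1
David Davis | 1
Kate Brown | 2
Ivy Martinez | 2
Rose Brown | 2
Rose Davis | 3
Kate Smith | 4
Peter Brown | 4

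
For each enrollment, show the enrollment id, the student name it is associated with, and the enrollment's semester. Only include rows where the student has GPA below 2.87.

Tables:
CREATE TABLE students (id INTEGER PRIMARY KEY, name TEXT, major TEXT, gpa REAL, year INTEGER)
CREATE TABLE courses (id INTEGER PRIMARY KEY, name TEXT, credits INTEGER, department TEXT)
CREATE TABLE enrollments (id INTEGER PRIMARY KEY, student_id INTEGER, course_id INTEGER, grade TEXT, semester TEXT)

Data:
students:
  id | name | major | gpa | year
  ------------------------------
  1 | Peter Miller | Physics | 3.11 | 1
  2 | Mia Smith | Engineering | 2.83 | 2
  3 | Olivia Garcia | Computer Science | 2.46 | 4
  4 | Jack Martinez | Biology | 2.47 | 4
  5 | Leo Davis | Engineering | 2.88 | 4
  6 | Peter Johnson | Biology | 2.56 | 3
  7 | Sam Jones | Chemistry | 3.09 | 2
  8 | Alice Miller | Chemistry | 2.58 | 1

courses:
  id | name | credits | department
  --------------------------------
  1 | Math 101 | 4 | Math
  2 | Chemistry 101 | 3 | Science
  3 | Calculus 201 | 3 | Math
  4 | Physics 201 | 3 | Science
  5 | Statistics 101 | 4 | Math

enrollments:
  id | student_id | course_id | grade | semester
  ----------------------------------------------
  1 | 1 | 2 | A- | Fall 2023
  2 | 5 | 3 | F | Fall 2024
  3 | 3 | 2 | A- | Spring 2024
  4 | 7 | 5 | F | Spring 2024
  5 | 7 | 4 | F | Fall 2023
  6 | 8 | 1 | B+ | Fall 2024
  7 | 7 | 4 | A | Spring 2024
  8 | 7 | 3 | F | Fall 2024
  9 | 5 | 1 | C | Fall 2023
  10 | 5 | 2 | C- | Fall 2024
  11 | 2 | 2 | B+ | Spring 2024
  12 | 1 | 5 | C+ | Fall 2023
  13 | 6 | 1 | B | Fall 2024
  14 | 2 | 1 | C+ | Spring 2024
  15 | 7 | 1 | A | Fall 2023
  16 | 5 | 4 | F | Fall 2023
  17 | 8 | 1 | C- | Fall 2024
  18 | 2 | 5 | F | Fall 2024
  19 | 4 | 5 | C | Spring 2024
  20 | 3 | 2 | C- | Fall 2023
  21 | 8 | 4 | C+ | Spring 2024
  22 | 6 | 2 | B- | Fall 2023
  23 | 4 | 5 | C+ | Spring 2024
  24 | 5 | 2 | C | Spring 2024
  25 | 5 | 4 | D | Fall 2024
SELECT c.id, p.name AS student, c.semester FROM enrollments c JOIN students p ON c.student_id = p.id WHERE p.gpa < 2.87

Execution result:
id | student | semester
3 | Olivia Garcia | Spring 2024
6 | Alice Miller | Fall 2024
11 | Mia Smith | Spring 2024
13 | Peter Johnson | Fall 2024
14 | Mia Smith | Spring 2024
17 | Alice Miller | Fall 2024
18 | Mia Smith | Fall 2024
19 | Jack Martinez | Spring 2024
20 | Olivia Garcia | Fall 2023
21 | Alice Miller | Spring 2024
22 | Peter Johnson | Fall 2023
23 | Jack Martinez | Spring 2024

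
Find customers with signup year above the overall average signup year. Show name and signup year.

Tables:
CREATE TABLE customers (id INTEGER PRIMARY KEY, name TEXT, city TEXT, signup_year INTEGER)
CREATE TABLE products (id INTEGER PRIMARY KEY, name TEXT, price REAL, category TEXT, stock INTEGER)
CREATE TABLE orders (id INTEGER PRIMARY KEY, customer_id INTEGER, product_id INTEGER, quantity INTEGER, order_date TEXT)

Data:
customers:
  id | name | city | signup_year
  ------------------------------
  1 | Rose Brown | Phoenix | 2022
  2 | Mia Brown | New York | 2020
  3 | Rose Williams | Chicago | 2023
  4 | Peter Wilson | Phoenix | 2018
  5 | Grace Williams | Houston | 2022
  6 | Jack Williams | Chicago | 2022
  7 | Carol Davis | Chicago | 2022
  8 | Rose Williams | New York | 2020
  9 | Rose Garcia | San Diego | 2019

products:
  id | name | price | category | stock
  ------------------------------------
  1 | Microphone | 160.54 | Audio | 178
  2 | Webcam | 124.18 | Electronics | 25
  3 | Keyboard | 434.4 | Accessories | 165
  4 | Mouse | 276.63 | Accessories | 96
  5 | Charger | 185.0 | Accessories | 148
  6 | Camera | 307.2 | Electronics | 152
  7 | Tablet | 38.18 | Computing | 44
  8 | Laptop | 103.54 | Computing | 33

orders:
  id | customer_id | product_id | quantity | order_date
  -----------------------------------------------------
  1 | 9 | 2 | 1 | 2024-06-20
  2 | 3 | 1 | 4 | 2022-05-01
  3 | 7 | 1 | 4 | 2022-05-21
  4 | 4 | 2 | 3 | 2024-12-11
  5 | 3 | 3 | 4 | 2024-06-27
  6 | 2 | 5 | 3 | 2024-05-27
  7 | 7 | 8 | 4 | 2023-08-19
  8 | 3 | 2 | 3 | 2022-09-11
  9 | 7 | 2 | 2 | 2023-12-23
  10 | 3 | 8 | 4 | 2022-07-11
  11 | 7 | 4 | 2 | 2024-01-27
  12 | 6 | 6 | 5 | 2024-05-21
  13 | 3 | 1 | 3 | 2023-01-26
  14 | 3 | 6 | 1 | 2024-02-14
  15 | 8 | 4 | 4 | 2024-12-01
SELECT name, signup_year FROM customers WHERE signup_year > (SELECT AVG(signup_year) FROM customers)

Execution result:
name | signup_year
Rose Brown | 2022
Rose Williams | 2023
Grace Williams | 2022
Jack Williams | 2022
Carol Davis | 2022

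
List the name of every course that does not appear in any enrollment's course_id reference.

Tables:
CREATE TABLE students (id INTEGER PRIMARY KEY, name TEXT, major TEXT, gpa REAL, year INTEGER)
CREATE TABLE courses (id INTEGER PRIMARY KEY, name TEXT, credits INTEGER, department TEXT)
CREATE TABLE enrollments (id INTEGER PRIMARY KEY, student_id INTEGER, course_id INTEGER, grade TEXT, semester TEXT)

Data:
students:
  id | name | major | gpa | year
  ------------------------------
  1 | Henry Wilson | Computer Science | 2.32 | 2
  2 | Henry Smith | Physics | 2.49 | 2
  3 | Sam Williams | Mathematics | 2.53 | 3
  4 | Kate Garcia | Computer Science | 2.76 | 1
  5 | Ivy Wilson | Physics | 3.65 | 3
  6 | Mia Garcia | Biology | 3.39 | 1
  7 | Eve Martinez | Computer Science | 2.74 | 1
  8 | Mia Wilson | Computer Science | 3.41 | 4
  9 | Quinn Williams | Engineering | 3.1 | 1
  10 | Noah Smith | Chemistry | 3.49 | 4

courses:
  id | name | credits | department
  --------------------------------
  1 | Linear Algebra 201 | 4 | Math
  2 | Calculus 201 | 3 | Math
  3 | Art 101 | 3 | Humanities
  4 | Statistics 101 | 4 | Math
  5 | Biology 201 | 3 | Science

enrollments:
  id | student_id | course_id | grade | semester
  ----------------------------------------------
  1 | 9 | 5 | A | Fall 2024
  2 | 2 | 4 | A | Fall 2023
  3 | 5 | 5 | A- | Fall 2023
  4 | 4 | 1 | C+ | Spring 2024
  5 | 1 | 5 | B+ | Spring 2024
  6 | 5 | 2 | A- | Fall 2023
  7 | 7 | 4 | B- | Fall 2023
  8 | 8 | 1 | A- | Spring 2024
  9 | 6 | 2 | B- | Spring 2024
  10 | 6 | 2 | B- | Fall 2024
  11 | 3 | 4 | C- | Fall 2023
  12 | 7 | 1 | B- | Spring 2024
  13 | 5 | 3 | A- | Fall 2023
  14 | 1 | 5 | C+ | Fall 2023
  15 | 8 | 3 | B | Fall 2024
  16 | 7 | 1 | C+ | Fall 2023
SELECT p.name FROM courses p LEFT JOIN enrollments c ON c.course_id = p.id WHERE c.id IS NULL

Execution result:
(no rows)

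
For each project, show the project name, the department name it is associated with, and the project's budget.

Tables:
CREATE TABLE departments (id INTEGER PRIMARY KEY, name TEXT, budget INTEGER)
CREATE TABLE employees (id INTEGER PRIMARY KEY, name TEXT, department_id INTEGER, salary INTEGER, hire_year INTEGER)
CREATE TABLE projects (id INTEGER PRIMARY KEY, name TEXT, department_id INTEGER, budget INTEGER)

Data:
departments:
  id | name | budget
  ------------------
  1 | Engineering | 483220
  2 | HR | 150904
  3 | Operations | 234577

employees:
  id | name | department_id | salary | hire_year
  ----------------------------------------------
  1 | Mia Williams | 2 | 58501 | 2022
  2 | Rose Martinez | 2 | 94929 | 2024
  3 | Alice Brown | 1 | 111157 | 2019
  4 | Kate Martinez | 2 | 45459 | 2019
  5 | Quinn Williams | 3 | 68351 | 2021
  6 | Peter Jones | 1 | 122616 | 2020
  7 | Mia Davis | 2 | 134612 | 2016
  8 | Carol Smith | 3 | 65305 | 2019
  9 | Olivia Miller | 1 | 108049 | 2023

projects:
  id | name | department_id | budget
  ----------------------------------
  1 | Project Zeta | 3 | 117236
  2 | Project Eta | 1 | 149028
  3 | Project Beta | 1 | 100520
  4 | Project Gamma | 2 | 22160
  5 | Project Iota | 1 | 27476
SELECT c.name, p.name AS department, c.budget FROM projects c JOIN departments p ON c.department_id = p.id

Execution result:
name | department | budget
Project Zeta | Operations | 117236
Project Eta | Engineering | 149028
Project Beta | Engineering | 100520
Project Gamma | HR | 22160
Project Iota | Engineering | 27476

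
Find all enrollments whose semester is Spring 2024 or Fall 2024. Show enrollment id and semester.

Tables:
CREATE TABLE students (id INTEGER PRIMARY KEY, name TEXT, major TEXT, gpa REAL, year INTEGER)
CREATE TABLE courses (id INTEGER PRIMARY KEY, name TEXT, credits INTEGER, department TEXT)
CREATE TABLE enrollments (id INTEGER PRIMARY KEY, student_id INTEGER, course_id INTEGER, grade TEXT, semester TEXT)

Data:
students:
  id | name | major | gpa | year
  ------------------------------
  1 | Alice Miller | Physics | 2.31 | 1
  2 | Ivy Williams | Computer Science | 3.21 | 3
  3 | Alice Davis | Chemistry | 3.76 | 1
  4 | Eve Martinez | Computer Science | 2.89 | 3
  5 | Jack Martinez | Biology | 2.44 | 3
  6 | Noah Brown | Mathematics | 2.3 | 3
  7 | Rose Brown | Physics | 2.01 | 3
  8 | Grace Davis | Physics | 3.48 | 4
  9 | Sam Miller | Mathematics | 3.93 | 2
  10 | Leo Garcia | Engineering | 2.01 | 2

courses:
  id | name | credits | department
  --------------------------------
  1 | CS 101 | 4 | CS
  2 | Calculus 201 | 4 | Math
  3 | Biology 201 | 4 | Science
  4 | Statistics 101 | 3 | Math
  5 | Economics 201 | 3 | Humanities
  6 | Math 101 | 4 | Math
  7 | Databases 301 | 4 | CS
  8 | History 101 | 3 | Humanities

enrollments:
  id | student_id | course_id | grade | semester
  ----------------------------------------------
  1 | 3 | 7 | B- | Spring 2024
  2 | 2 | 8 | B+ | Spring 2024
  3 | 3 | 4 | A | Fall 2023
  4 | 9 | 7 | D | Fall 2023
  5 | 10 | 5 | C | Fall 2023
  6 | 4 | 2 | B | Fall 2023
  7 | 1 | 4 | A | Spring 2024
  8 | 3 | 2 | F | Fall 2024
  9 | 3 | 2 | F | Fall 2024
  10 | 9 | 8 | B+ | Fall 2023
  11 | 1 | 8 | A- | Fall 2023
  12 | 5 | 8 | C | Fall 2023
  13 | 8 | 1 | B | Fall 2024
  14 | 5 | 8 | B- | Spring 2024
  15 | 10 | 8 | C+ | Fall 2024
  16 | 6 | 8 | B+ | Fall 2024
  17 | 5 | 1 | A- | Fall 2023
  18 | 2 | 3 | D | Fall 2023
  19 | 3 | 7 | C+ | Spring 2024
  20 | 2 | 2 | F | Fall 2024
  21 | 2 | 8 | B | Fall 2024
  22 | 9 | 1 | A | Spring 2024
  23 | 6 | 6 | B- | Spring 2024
SELECT id, semester FROM enrollments WHERE semester IN ('Spring 2024', 'Fall 2024')

Execution result:
id | semester
1 | Spring 2024
2 | Spring 2024
7 | Spring 2024
8 | Fall 2024
9 | Fall 2024
13 | Fall 2024
14 | Spring 2024
15 | Fall 2024
16 | Fall 2024
19 | Spring 2024
20 | Fall 2024
21 | Fall 2024
22 | Spring 2024
23 | Spring 2024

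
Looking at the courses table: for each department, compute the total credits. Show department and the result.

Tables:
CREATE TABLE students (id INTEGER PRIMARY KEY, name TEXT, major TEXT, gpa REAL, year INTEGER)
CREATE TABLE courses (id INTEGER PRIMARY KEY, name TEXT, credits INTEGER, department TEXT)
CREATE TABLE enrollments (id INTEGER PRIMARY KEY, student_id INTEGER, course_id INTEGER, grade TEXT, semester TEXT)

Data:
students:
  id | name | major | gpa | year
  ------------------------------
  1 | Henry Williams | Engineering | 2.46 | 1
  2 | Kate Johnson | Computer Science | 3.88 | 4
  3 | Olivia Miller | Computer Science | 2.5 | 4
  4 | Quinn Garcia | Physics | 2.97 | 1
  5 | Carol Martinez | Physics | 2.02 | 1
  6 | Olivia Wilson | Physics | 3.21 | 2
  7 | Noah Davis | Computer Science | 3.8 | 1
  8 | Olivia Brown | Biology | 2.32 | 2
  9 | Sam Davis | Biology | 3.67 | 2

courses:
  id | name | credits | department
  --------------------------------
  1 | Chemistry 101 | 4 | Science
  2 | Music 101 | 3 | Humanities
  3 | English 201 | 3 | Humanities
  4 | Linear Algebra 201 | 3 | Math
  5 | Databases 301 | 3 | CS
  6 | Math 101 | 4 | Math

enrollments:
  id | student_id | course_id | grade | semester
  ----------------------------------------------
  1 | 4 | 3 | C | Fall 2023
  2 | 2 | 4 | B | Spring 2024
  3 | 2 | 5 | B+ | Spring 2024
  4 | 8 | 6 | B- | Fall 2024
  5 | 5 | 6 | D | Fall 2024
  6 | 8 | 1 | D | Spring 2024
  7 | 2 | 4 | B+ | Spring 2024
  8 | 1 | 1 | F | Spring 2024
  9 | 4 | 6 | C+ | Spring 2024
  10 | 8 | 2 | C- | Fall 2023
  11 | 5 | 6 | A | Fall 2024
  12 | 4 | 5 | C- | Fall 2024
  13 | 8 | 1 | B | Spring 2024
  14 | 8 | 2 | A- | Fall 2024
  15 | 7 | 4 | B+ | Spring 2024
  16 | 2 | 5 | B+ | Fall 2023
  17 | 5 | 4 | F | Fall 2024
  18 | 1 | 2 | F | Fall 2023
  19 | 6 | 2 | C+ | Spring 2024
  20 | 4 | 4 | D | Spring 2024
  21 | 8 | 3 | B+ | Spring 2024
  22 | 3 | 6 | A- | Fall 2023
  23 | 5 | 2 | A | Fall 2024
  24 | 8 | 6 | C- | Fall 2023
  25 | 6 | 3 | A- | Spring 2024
SELECT department, SUM(credits) AS sum_credits FROM courses GROUP BY department

Execution result:
department | sum_credits
CS | 3
Humanities | 6
Math | 7
Science | 4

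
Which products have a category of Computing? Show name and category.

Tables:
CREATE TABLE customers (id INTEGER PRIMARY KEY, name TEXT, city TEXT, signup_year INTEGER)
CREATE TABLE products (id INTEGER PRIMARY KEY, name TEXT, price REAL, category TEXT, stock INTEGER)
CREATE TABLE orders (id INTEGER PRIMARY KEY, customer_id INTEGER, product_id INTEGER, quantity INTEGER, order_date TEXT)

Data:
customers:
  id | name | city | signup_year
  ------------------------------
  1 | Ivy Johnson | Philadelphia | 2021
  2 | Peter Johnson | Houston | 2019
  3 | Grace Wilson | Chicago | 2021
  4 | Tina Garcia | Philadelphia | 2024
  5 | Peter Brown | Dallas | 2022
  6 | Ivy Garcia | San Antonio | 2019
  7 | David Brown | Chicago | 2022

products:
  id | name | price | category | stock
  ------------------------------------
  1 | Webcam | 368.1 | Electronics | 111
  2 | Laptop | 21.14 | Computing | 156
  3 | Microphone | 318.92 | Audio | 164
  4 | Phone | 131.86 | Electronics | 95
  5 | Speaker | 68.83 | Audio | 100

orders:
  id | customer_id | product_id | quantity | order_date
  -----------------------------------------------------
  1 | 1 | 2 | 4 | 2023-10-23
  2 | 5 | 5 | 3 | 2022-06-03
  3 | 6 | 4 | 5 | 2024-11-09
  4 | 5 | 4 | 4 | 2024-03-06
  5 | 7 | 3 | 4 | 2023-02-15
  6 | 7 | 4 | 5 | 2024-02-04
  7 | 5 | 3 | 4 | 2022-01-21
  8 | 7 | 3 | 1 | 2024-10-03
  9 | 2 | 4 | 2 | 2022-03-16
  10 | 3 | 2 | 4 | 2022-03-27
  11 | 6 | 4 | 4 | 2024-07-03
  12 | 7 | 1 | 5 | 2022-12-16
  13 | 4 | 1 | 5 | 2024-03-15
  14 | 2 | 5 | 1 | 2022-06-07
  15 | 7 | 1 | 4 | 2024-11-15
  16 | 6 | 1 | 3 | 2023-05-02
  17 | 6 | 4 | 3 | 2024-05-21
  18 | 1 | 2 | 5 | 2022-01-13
SELECT name, category FROM products WHERE category = 'Computing'

Execution result:
name | category
Laptop | Computing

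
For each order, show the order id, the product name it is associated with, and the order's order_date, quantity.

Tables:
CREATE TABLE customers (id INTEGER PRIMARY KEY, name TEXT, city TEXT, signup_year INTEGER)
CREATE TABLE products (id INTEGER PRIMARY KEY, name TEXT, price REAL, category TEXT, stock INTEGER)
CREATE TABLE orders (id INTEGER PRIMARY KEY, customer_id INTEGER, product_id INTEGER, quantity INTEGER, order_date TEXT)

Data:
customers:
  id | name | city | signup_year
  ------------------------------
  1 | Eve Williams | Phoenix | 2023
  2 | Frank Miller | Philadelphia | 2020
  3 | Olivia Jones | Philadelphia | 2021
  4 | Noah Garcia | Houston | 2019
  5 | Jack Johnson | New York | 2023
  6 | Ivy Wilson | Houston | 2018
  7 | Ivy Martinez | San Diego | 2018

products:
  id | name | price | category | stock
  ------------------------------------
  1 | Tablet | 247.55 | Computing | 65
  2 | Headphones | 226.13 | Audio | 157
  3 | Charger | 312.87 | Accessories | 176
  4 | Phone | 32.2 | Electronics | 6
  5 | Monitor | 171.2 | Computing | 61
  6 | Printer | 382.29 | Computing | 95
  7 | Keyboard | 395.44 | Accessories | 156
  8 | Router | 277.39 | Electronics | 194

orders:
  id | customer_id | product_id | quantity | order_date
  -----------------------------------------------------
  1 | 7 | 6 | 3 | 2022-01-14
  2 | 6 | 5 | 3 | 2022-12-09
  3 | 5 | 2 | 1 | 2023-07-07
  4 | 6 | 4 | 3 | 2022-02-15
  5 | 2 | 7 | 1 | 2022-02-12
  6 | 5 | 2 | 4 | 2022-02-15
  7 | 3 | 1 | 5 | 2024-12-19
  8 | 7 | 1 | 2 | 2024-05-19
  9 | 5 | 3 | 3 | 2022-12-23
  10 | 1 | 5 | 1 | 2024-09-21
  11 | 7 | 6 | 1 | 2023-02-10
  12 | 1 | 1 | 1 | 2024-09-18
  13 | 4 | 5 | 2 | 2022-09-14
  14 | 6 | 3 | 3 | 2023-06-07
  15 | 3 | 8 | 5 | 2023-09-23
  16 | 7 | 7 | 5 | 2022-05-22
SELECT c.id, p.name AS product, c.order_date, c.quantity FROM orders c JOIN products p ON c.product_id = p.id

Execution result:
id | product | order_date | quantity
1 | Printer | 2022-01-14 | 3
2 | Monitor | 2022-12-09 | 3
3 | Headphones | 2023-07-07 | 1
4 | Phone | 2022-02-15 | 3
5 | Keyboard | 2022-02-12 | 1
6 | Headphones | 2022-02-15 | 4
7 | Tablet | 2024-12-19 | 5
8 | Tablet | 2024-05-19 | 2
9 | Charger | 2022-12-23 | 3
10 | Monitor | 2024-09-21 | 1
11 | Printer | 2023-02-10 | 1
12 | Tablet | 2024-09-18 | 1
13 | Monitor | 2022-09-14 | 2
14 | Charger | 2023-06-07 | 3
15 | Router | 2023-09-23 | 5
16 | Keyboard | 2022-05-22 | 5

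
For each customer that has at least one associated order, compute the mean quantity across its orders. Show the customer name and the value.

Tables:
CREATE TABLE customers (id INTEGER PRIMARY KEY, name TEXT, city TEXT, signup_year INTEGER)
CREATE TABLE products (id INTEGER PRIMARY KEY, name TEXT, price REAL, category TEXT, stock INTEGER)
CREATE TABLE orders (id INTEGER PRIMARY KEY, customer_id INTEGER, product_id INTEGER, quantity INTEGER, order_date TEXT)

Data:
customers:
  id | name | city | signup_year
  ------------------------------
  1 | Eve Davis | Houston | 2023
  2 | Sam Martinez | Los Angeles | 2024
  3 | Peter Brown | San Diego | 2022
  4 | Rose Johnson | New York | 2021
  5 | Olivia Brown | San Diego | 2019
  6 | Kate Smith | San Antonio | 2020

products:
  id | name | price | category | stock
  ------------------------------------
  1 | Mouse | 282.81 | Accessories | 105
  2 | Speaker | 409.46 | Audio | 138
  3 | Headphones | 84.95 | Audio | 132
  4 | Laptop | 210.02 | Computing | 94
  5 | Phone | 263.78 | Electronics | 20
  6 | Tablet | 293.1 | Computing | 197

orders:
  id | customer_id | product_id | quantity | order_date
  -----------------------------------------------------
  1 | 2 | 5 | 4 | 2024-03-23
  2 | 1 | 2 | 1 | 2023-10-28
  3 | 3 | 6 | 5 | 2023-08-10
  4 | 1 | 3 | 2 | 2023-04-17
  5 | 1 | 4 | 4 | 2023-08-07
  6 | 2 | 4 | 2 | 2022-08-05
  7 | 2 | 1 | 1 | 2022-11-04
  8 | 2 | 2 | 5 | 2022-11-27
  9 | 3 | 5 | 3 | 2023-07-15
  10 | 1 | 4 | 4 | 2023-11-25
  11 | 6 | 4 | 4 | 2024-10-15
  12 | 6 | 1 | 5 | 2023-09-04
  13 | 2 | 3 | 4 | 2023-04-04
SELECT p.name, AVG(c.quantity) AS avg_quantity FROM orders c JOIN customers p ON c.customer_id = p.id GROUP BY p.id, p.name

Execution result:
name | avg_quantity
Eve Davis | 2.75
Sam Martinez | 3.20
Peter Brown | 4.00
Kate Smith | 4.50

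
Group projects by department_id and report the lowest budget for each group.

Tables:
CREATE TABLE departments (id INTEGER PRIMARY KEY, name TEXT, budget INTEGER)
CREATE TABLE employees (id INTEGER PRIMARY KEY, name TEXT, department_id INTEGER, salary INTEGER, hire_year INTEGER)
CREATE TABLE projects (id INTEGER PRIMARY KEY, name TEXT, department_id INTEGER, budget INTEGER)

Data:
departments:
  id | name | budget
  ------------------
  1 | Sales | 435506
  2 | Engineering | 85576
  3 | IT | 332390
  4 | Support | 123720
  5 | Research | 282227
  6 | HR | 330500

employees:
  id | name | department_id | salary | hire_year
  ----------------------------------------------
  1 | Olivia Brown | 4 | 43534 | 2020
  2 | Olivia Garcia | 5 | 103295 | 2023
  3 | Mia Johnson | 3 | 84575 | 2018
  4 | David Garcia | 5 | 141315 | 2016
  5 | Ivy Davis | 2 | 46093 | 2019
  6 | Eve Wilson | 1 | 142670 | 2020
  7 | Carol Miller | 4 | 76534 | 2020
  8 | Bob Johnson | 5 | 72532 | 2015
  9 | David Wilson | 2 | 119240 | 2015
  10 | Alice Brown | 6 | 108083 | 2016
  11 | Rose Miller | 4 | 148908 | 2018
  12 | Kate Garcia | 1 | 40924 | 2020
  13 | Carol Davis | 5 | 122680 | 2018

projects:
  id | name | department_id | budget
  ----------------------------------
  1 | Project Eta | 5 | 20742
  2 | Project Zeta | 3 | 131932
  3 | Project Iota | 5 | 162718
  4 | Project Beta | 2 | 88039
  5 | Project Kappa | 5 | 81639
SELECT department_id, MIN(budget) AS min_budget FROM projects GROUP BY department_id

Execution result:
department_id | min_budget
2 | 88039
3 | 131932
5 | 20742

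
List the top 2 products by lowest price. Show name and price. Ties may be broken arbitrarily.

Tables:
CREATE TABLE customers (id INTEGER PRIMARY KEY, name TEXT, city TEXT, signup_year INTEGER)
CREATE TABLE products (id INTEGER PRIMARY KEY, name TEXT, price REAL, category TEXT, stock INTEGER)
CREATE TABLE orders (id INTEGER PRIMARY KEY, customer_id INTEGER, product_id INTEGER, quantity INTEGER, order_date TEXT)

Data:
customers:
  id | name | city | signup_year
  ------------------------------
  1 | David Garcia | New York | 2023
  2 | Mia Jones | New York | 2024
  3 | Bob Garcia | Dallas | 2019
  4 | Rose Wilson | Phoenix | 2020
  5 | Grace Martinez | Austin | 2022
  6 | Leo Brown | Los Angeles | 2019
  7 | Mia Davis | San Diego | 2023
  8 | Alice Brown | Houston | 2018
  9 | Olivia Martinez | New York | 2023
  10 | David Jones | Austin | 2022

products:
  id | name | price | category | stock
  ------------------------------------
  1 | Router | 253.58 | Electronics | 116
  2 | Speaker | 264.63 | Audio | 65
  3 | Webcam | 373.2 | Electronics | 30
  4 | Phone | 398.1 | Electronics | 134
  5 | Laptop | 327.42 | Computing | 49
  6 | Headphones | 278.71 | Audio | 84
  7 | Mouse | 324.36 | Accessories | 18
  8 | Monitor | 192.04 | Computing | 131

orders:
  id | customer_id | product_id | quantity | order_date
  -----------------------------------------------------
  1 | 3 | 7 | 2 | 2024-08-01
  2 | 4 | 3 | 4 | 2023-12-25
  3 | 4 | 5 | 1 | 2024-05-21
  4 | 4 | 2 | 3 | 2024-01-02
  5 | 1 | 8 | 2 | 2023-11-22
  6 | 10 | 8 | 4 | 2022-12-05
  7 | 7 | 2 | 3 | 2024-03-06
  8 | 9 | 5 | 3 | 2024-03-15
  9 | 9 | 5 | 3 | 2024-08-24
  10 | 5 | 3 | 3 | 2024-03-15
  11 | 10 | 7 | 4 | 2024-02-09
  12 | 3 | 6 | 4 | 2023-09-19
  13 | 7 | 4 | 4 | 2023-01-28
SELECT name, price FROM products ORDER BY price ASC LIMIT 2

Execution result:
name | price
Monitor | 192.04
Router | 253.58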